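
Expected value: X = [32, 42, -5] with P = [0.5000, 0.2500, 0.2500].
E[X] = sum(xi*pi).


E[X] = 32*0.5000 + 42*0.2500 - 5*0.2500
= 16.0000 + 10.5000 - 1.2500
= 25.2500

E[X] = 25.2500


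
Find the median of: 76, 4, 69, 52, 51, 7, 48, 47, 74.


Sorted: 4, 7, 47, 48, 51, 52, 69, 74, 76
n = 9 (odd)
Middle value = 51

Median = 51


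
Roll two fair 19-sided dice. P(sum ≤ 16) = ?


Total outcomes = 19×19 = 361
Favorable (sum ≤ 16): 120
P = 120/361 = 0.3324

P = 0.3324


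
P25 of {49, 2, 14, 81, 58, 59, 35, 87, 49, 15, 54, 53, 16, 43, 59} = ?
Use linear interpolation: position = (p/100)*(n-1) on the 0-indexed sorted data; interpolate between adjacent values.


Sorted: 2, 14, 15, 16, 35, 43, 49, 49, 53, 54, 58, 59, 59, 81, 87
n = 15
Index = 25/100 * 14 = 3.5000
Lower = data[3] = 16, Upper = data[4] = 35
P25 = 16 + 0.5000*(19) = 25.5000

P25 = 25.5000


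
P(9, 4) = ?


P(9,4) = 9!/5!
= 362880/120
= 3024

P(9,4) = 3024


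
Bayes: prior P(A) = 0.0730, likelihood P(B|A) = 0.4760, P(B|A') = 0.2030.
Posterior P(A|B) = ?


P(B) = P(B|A)*P(A) + P(B|A')*P(A')
= 0.4760*0.0730 + 0.2030*0.9270
= 0.034748 + 0.188181 = 0.222929
P(A|B) = 0.034748/0.222929 = 0.1559

P(A|B) = 0.1559


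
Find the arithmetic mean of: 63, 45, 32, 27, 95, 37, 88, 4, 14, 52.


Sum = 63 + 45 + 32 + 27 + 95 + 37 + 88 + 4 + 14 + 52 = 457
n = 10
Mean = 457/10 = 45.7000

Mean = 45.7000


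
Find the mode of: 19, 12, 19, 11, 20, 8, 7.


Frequencies: 7:1, 8:1, 11:1, 12:1, 19:2, 20:1
Max frequency = 2
Mode = 19

Mode = 19


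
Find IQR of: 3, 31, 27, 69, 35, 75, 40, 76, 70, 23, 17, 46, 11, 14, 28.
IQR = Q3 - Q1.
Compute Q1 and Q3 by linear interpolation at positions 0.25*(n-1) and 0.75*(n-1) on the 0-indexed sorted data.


Sorted: 3, 11, 14, 17, 23, 27, 28, 31, 35, 40, 46, 69, 70, 75, 76
Q1 (25th %ile) = 20.0000
Q3 (75th %ile) = 57.5000
IQR = 57.5000 - 20.0000 = 37.5000

IQR = 37.5000


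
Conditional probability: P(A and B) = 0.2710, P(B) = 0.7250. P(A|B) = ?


P(A|B) = 0.2710/0.7250 = 0.3738

P(A|B) = 0.3738


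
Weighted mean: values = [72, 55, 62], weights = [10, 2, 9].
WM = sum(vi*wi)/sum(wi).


Numerator = 72*10 + 55*2 + 62*9 = 1388
Denominator = 10 + 2 + 9 = 21
WM = 1388/21 = 66.0952

WM = 66.0952


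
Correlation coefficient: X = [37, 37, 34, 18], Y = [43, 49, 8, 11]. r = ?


Mean X = 31.5000, Mean Y = 27.7500
SD X = 7.889867, SD Y = 18.403464
Cov = 94.375000
r = 94.375000/(7.889867*18.403464) = 0.6500

r = 0.6500


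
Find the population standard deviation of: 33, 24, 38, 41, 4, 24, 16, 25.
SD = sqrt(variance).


Mean = 25.6250
Variance = 126.2344
SD = sqrt(126.2344) = 11.2354

SD = 11.2354


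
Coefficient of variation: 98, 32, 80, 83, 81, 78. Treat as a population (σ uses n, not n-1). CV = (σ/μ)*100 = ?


Mean = 75.3333
SD = 20.4586
CV = (20.4586/75.3333)*100 = 27.1575%

CV = 27.1575%


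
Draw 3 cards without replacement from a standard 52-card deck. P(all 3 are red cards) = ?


P(all red cards) = (26/52) × (25/51) × (24/50)
= 0.1176

P = 0.1176


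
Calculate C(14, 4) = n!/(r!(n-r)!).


C(14,4) = 14!/(4! × 10!)
= 87178291200/(24 × 3628800)
= 1001

C(14,4) = 1001


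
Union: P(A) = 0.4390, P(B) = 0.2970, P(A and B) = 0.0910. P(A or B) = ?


P(A∪B) = 0.4390 + 0.2970 - 0.0910
= 0.7360 - 0.0910
= 0.6450

P(A∪B) = 0.6450


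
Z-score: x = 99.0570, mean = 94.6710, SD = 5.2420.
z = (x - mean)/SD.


z = (99.0570 - 94.6710)/5.2420
= 4.3860/5.2420
= 0.8367

z = 0.8367


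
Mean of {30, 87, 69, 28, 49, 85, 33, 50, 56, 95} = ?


Sum = 30 + 87 + 69 + 28 + 49 + 85 + 33 + 50 + 56 + 95 = 582
n = 10
Mean = 582/10 = 58.2000

Mean = 58.2000


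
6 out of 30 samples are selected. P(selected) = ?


P = 6/30 = 0.2000

P = 0.2000


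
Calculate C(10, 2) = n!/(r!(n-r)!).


C(10,2) = 10!/(2! × 8!)
= 3628800/(2 × 40320)
= 45

C(10,2) = 45


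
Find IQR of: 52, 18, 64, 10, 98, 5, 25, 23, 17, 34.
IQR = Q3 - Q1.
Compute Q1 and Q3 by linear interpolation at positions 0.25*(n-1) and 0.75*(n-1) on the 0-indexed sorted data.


Sorted: 5, 10, 17, 18, 23, 25, 34, 52, 64, 98
Q1 (25th %ile) = 17.2500
Q3 (75th %ile) = 47.5000
IQR = 47.5000 - 17.2500 = 30.2500

IQR = 30.2500


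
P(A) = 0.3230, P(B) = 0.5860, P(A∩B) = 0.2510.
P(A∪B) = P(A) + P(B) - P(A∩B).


P(A∪B) = 0.3230 + 0.5860 - 0.2510
= 0.9090 - 0.2510
= 0.6580

P(A∪B) = 0.6580


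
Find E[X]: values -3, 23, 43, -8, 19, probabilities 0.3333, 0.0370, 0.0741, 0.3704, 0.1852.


E[X] = -3*0.3333 + 23*0.0370 + 43*0.0741 - 8*0.3704 + 19*0.1852
= -0.9999 + 0.8510 + 3.1863 - 2.9632 + 3.5188
= 3.5930

E[X] = 3.5930


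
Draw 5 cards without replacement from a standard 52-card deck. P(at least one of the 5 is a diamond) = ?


P(at least one) = 1 - P(none)
P(none) = (39/52) × (38/51) × (37/50) × (36/49) × (35/48) = 0.221534
P(at least one) = 1 - 0.221534 = 0.7785

P = 0.7785


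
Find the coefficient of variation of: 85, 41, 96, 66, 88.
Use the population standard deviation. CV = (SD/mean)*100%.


Mean = 75.2000
SD = 19.7322
CV = (19.7322/75.2000)*100 = 26.2396%

CV = 26.2396%


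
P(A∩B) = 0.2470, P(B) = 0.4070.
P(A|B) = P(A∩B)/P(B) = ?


P(A|B) = 0.2470/0.4070 = 0.6069

P(A|B) = 0.6069


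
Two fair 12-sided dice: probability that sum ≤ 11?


Total outcomes = 12×12 = 144
Favorable (sum ≤ 11): 55
P = 55/144 = 0.3819

P = 0.3819


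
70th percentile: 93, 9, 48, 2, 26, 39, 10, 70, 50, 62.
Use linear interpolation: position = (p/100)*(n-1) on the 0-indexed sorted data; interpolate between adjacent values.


Sorted: 2, 9, 10, 26, 39, 48, 50, 62, 70, 93
n = 10
Index = 70/100 * 9 = 6.3000
Lower = data[6] = 50, Upper = data[7] = 62
P70 = 50 + 0.3000*(12) = 53.6000

P70 = 53.6000


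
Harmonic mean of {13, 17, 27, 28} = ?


Sum of reciprocals = 1/13 + 1/17 + 1/27 + 1/28 = 0.208498
HM = 4/0.208498 = 19.1848

HM = 19.1848


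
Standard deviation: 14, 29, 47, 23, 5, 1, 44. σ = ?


Mean = 23.2857
Variance = 277.3469
SD = sqrt(277.3469) = 16.6537

SD = 16.6537


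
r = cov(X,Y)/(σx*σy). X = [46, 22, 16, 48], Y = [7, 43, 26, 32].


Mean X = 33.0000, Mean Y = 27.0000
SD X = 14.177447, SD Y = 13.057565
Cov = -86.000000
r = -86.000000/(14.177447*13.057565) = -0.4646

r = -0.4646


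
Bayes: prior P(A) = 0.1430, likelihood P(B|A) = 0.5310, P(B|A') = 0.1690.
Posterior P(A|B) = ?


P(B) = P(B|A)*P(A) + P(B|A')*P(A')
= 0.5310*0.1430 + 0.1690*0.8570
= 0.075933 + 0.144833 = 0.220766
P(A|B) = 0.075933/0.220766 = 0.3440

P(A|B) = 0.3440


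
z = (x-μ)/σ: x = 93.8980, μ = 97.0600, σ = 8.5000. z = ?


z = (93.8980 - 97.0600)/8.5000
= -3.1620/8.5000
= -0.3720

z = -0.3720


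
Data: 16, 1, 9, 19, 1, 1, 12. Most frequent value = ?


Frequencies: 1:3, 9:1, 12:1, 16:1, 19:1
Max frequency = 3
Mode = 1

Mode = 1


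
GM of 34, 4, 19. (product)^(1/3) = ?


Product = 34 × 4 × 19 = 2584
GM = 2584^(1/3) = 13.7224

GM = 13.7224


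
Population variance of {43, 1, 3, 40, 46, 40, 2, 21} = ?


Mean = 24.5000
Squared deviations: 342.2500, 552.2500, 462.2500, 240.2500, 462.2500, 240.2500, 506.2500, 12.2500
Sum = 2818.0000
Variance = 2818.0000/8 = 352.2500

Variance = 352.2500


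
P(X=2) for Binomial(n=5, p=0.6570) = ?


C(5,2) = 10
p^2 = 0.431649
(1-p)^3 = 0.040354
P = 10 * 0.431649 * 0.040354 = 0.1742

P(X=2) = 0.1742


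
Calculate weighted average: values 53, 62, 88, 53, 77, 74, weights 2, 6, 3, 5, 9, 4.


Numerator = 53*2 + 62*6 + 88*3 + 53*5 + 77*9 + 74*4 = 1996
Denominator = 2 + 6 + 3 + 5 + 9 + 4 = 29
WM = 1996/29 = 68.8276

WM = 68.8276


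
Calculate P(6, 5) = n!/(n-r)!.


P(6,5) = 6!/1!
= 720/1
= 720

P(6,5) = 720


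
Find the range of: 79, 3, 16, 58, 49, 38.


Max = 79, Min = 3
Range = 79 - 3 = 76

Range = 76


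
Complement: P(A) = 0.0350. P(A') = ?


P(not A) = 1 - 0.0350 = 0.9650

P(not A) = 0.9650


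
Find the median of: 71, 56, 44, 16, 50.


Sorted: 16, 44, 50, 56, 71
n = 5 (odd)
Middle value = 50

Median = 50


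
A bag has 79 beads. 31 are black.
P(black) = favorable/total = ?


P = 31/79 = 0.3924

P = 0.3924


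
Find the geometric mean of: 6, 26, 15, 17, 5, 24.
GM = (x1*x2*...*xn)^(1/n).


Product = 6 × 26 × 15 × 17 × 5 × 24 = 4773600
GM = 4773600^(1/6) = 12.9760

GM = 12.9760


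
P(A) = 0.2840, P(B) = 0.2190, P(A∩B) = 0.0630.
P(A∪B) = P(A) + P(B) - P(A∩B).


P(A∪B) = 0.2840 + 0.2190 - 0.0630
= 0.5030 - 0.0630
= 0.4400

P(A∪B) = 0.4400


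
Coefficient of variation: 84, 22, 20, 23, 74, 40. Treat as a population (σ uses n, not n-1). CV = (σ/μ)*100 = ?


Mean = 43.8333
SD = 25.8742
CV = (25.8742/43.8333)*100 = 59.0285%

CV = 59.0285%


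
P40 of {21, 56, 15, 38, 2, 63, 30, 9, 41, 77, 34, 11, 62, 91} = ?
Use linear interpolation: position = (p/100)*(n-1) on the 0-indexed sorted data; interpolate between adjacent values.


Sorted: 2, 9, 11, 15, 21, 30, 34, 38, 41, 56, 62, 63, 77, 91
n = 14
Index = 40/100 * 13 = 5.2000
Lower = data[5] = 30, Upper = data[6] = 34
P40 = 30 + 0.2000*(4) = 30.8000

P40 = 30.8000


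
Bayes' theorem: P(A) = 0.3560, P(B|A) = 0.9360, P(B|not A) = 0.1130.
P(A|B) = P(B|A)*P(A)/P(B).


P(B) = P(B|A)*P(A) + P(B|A')*P(A')
= 0.9360*0.3560 + 0.1130*0.6440
= 0.333216 + 0.072772 = 0.405988
P(A|B) = 0.333216/0.405988 = 0.8208

P(A|B) = 0.8208


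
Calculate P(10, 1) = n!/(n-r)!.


P(10,1) = 10!/9!
= 3628800/362880
= 10

P(10,1) = 10


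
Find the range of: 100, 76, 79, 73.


Max = 100, Min = 73
Range = 100 - 73 = 27

Range = 27


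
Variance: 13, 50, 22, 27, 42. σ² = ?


Mean = 30.8000
Squared deviations: 316.8400, 368.6400, 77.4400, 14.4400, 125.4400
Sum = 902.8000
Variance = 902.8000/5 = 180.5600

Variance = 180.5600


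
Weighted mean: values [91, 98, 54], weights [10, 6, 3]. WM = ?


Numerator = 91*10 + 98*6 + 54*3 = 1660
Denominator = 10 + 6 + 3 = 19
WM = 1660/19 = 87.3684

WM = 87.3684


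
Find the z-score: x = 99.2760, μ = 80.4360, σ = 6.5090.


z = (99.2760 - 80.4360)/6.5090
= 18.8400/6.5090
= 2.8945

z = 2.8945


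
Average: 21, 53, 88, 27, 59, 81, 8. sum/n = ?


Sum = 21 + 53 + 88 + 27 + 59 + 81 + 8 = 337
n = 7
Mean = 337/7 = 48.1429

Mean = 48.1429


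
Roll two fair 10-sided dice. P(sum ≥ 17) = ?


Total outcomes = 10×10 = 100
Favorable (sum ≥ 17): 10
P = 10/100 = 0.1000

P = 0.1000


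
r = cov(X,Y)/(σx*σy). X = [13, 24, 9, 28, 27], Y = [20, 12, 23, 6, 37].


Mean X = 20.2000, Mean Y = 19.6000
SD X = 7.730459, SD Y = 10.556515
Cov = -11.520000
r = -11.520000/(7.730459*10.556515) = -0.1412

r = -0.1412


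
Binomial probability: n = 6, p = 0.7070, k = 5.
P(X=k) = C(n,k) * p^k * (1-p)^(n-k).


C(6,5) = 6
p^5 = 0.176643
(1-p)^1 = 0.293000
P = 6 * 0.176643 * 0.293000 = 0.3105

P(X=5) = 0.3105


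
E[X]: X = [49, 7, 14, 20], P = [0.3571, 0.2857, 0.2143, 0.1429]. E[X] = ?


E[X] = 49*0.3571 + 7*0.2857 + 14*0.2143 + 20*0.1429
= 17.4979 + 1.9999 + 3.0002 + 2.8580
= 25.3560

E[X] = 25.3560


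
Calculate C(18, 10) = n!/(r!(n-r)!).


C(18,10) = 18!/(10! × 8!)
= 6402373705728000/(3628800 × 40320)
= 43758

C(18,10) = 43758


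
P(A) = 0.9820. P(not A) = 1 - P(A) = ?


P(not A) = 1 - 0.9820 = 0.0180

P(not A) = 0.0180


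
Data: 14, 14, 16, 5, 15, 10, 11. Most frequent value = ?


Frequencies: 5:1, 10:1, 11:1, 14:2, 15:1, 16:1
Max frequency = 2
Mode = 14

Mode = 14


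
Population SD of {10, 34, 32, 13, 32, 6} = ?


Mean = 21.1667
Variance = 136.8056
SD = sqrt(136.8056) = 11.6964

SD = 11.6964


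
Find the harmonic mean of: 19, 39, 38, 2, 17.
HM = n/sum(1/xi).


Sum of reciprocals = 1/19 + 1/39 + 1/38 + 1/2 + 1/17 = 0.663412
HM = 5/0.663412 = 7.5368

HM = 7.5368


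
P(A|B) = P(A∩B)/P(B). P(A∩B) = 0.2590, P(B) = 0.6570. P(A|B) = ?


P(A|B) = 0.2590/0.6570 = 0.3942

P(A|B) = 0.3942


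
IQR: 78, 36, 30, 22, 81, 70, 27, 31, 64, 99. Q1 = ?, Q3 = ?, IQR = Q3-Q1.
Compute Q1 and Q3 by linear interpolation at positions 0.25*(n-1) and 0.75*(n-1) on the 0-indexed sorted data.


Sorted: 22, 27, 30, 31, 36, 64, 70, 78, 81, 99
Q1 (25th %ile) = 30.2500
Q3 (75th %ile) = 76.0000
IQR = 76.0000 - 30.2500 = 45.7500

IQR = 45.7500


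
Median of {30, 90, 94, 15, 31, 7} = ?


Sorted: 7, 15, 30, 31, 90, 94
n = 6 (even)
Middle values: 30 and 31
Median = (30+31)/2 = 30.5000

Median = 30.5000


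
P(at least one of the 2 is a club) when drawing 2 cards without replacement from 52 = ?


P(at least one) = 1 - P(none)
P(none) = (39/52) × (38/51) = 0.558824
P(at least one) = 1 - 0.558824 = 0.4412

P = 0.4412


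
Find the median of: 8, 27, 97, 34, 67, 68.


Sorted: 8, 27, 34, 67, 68, 97
n = 6 (even)
Middle values: 34 and 67
Median = (34+67)/2 = 50.5000

Median = 50.5000


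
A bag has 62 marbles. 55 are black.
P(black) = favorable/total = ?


P = 55/62 = 0.8871

P = 0.8871


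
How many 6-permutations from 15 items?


P(15,6) = 15!/9!
= 1307674368000/362880
= 3603600

P(15,6) = 3603600


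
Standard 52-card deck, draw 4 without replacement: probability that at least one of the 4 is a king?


P(at least one) = 1 - P(none)
P(none) = (48/52) × (47/51) × (46/50) × (45/49) = 0.718737
P(at least one) = 1 - 0.718737 = 0.2813

P = 0.2813


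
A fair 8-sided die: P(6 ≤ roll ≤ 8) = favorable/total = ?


Favorable outcomes (6 ≤ roll ≤ 8): 3
Total outcomes = 8
P = 3/8 = 0.3750

P = 0.3750


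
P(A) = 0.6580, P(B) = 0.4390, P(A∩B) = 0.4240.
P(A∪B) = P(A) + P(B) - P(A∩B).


P(A∪B) = 0.6580 + 0.4390 - 0.4240
= 1.0970 - 0.4240
= 0.6730

P(A∪B) = 0.6730


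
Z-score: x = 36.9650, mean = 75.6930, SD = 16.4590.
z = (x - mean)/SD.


z = (36.9650 - 75.6930)/16.4590
= -38.7280/16.4590
= -2.3530

z = -2.3530


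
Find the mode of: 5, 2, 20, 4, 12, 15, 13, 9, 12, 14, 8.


Frequencies: 2:1, 4:1, 5:1, 8:1, 9:1, 12:2, 13:1, 14:1, 15:1, 20:1
Max frequency = 2
Mode = 12

Mode = 12


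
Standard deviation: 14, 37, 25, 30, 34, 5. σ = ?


Mean = 24.1667
Variance = 127.8056
SD = sqrt(127.8056) = 11.3051

SD = 11.3051


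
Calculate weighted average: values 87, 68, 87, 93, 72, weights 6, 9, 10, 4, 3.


Numerator = 87*6 + 68*9 + 87*10 + 93*4 + 72*3 = 2592
Denominator = 6 + 9 + 10 + 4 + 3 = 32
WM = 2592/32 = 81.0000

WM = 81.0000


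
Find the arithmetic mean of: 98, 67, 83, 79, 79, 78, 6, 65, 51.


Sum = 98 + 67 + 83 + 79 + 79 + 78 + 6 + 65 + 51 = 606
n = 9
Mean = 606/9 = 67.3333

Mean = 67.3333


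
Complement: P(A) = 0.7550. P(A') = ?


P(not A) = 1 - 0.7550 = 0.2450

P(not A) = 0.2450


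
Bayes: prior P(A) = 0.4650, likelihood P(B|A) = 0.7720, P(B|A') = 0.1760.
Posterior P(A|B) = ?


P(B) = P(B|A)*P(A) + P(B|A')*P(A')
= 0.7720*0.4650 + 0.1760*0.5350
= 0.358980 + 0.094160 = 0.453140
P(A|B) = 0.358980/0.453140 = 0.7922

P(A|B) = 0.7922


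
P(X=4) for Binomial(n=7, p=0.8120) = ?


C(7,4) = 35
p^4 = 0.434735
(1-p)^3 = 0.006645
P = 35 * 0.434735 * 0.006645 = 0.1011

P(X=4) = 0.1011


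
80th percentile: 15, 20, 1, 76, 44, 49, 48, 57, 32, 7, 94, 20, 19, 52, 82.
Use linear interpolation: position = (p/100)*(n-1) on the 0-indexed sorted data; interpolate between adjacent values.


Sorted: 1, 7, 15, 19, 20, 20, 32, 44, 48, 49, 52, 57, 76, 82, 94
n = 15
Index = 80/100 * 14 = 11.2000
Lower = data[11] = 57, Upper = data[12] = 76
P80 = 57 + 0.2000*(19) = 60.8000

P80 = 60.8000


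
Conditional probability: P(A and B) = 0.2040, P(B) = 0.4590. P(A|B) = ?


P(A|B) = 0.2040/0.4590 = 0.4444

P(A|B) = 0.4444


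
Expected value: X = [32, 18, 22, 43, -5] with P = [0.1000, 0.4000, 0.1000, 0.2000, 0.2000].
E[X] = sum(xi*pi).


E[X] = 32*0.1000 + 18*0.4000 + 22*0.1000 + 43*0.2000 - 5*0.2000
= 3.2000 + 7.2000 + 2.2000 + 8.6000 - 1.0000
= 20.2000

E[X] = 20.2000


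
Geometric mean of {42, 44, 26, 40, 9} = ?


Product = 42 × 44 × 26 × 40 × 9 = 17297280
GM = 17297280^(1/5) = 28.0282

GM = 28.0282


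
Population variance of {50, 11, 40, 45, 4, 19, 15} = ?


Mean = 26.2857
Squared deviations: 562.3673, 233.6531, 188.0816, 350.2245, 496.6531, 53.0816, 127.3673
Sum = 2011.4286
Variance = 2011.4286/7 = 287.3469

Variance = 287.3469


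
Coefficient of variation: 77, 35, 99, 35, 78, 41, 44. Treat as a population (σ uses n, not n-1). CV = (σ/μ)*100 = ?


Mean = 58.4286
SD = 23.8559
CV = (23.8559/58.4286)*100 = 40.8291%

CV = 40.8291%


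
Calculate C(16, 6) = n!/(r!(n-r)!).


C(16,6) = 16!/(6! × 10!)
= 20922789888000/(720 × 3628800)
= 8008

C(16,6) = 8008


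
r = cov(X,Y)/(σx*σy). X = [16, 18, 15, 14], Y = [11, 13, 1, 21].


Mean X = 15.7500, Mean Y = 11.5000
SD X = 1.479020, SD Y = 7.123903
Cov = -1.375000
r = -1.375000/(1.479020*7.123903) = -0.1305

r = -0.1305


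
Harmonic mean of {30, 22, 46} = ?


Sum of reciprocals = 1/30 + 1/22 + 1/46 = 0.100527
HM = 3/0.100527 = 29.8427

HM = 29.8427


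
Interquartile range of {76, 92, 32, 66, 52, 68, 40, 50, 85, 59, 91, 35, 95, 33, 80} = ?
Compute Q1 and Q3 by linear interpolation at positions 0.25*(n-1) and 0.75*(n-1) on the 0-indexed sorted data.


Sorted: 32, 33, 35, 40, 50, 52, 59, 66, 68, 76, 80, 85, 91, 92, 95
Q1 (25th %ile) = 45.0000
Q3 (75th %ile) = 82.5000
IQR = 82.5000 - 45.0000 = 37.5000

IQR = 37.5000


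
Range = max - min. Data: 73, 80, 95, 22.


Max = 95, Min = 22
Range = 95 - 22 = 73

Range = 73


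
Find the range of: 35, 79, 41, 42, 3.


Max = 79, Min = 3
Range = 79 - 3 = 76

Range = 76


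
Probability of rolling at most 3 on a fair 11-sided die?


Favorable outcomes (roll ≤ 3): 3
Total outcomes = 11
P = 3/11 = 0.2727

P = 0.2727


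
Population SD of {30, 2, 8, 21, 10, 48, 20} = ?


Mean = 19.8571
Variance = 207.5510
SD = sqrt(207.5510) = 14.4066

SD = 14.4066


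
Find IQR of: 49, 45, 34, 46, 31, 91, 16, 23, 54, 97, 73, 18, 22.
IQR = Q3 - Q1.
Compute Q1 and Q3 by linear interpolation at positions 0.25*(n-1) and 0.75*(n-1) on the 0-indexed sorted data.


Sorted: 16, 18, 22, 23, 31, 34, 45, 46, 49, 54, 73, 91, 97
Q1 (25th %ile) = 23.0000
Q3 (75th %ile) = 54.0000
IQR = 54.0000 - 23.0000 = 31.0000

IQR = 31.0000


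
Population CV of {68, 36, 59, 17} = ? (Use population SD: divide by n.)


Mean = 45.0000
SD = 19.9374
CV = (19.9374/45.0000)*100 = 44.3053%

CV = 44.3053%


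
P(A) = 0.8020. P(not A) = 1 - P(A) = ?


P(not A) = 1 - 0.8020 = 0.1980

P(not A) = 0.1980


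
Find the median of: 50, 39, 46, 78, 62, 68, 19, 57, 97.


Sorted: 19, 39, 46, 50, 57, 62, 68, 78, 97
n = 9 (odd)
Middle value = 57

Median = 57


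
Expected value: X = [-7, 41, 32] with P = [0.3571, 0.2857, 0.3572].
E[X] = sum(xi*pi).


E[X] = -7*0.3571 + 41*0.2857 + 32*0.3572
= -2.4997 + 11.7137 + 11.4304
= 20.6444

E[X] = 20.6444


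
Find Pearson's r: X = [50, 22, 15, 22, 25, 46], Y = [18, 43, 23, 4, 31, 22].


Mean X = 30.0000, Mean Y = 23.5000
SD X = 13.127579, SD Y = 11.898879
Cov = -27.333333
r = -27.333333/(13.127579*11.898879) = -0.1750

r = -0.1750


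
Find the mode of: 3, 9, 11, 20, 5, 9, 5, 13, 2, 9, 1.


Frequencies: 1:1, 2:1, 3:1, 5:2, 9:3, 11:1, 13:1, 20:1
Max frequency = 3
Mode = 9

Mode = 9


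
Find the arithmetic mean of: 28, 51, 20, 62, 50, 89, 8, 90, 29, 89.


Sum = 28 + 51 + 20 + 62 + 50 + 89 + 8 + 90 + 29 + 89 = 516
n = 10
Mean = 516/10 = 51.6000

Mean = 51.6000


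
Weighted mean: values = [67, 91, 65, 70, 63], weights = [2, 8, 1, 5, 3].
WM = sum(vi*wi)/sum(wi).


Numerator = 67*2 + 91*8 + 65*1 + 70*5 + 63*3 = 1466
Denominator = 2 + 8 + 1 + 5 + 3 = 19
WM = 1466/19 = 77.1579

WM = 77.1579


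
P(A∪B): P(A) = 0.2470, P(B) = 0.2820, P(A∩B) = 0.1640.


P(A∪B) = 0.2470 + 0.2820 - 0.1640
= 0.5290 - 0.1640
= 0.3650

P(A∪B) = 0.3650


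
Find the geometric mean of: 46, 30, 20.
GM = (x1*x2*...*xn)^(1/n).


Product = 46 × 30 × 20 = 27600
GM = 27600^(1/3) = 30.2206

GM = 30.2206


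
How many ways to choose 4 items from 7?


C(7,4) = 7!/(4! × 3!)
= 5040/(24 × 6)
= 35

C(7,4) = 35


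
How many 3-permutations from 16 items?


P(16,3) = 16!/13!
= 20922789888000/6227020800
= 3360

P(16,3) = 3360


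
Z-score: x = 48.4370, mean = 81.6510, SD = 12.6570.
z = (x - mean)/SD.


z = (48.4370 - 81.6510)/12.6570
= -33.2140/12.6570
= -2.6242

z = -2.6242


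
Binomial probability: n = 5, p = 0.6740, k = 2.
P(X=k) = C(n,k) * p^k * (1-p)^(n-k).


C(5,2) = 10
p^2 = 0.454276
(1-p)^3 = 0.034646
P = 10 * 0.454276 * 0.034646 = 0.1574

P(X=2) = 0.1574


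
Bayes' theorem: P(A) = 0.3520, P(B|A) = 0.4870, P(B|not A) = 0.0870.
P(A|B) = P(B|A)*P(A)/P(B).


P(B) = P(B|A)*P(A) + P(B|A')*P(A')
= 0.4870*0.3520 + 0.0870*0.6480
= 0.171424 + 0.056376 = 0.227800
P(A|B) = 0.171424/0.227800 = 0.7525

P(A|B) = 0.7525


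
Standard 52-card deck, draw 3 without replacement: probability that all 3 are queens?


P(all queens) = (4/52) × (3/51) × (2/50)
= 0.0002

P = 0.0002


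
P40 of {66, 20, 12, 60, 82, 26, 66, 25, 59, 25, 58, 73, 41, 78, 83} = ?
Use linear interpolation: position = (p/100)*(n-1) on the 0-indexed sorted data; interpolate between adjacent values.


Sorted: 12, 20, 25, 25, 26, 41, 58, 59, 60, 66, 66, 73, 78, 82, 83
n = 15
Index = 40/100 * 14 = 5.6000
Lower = data[5] = 41, Upper = data[6] = 58
P40 = 41 + 0.6000*(17) = 51.2000

P40 = 51.2000


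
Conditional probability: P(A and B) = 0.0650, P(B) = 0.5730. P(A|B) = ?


P(A|B) = 0.0650/0.5730 = 0.1134

P(A|B) = 0.1134


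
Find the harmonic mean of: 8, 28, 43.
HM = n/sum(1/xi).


Sum of reciprocals = 1/8 + 1/28 + 1/43 = 0.183970
HM = 3/0.183970 = 16.3070

HM = 16.3070


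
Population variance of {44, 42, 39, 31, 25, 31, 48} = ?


Mean = 37.1429
Squared deviations: 47.0204, 23.5918, 3.4490, 37.7347, 147.4490, 37.7347, 117.8776
Sum = 414.8571
Variance = 414.8571/7 = 59.2653

Variance = 59.2653


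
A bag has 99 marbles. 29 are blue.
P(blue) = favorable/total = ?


P = 29/99 = 0.2929

P = 0.2929


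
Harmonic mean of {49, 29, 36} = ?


Sum of reciprocals = 1/49 + 1/29 + 1/36 = 0.082669
HM = 3/0.082669 = 36.2894

HM = 36.2894


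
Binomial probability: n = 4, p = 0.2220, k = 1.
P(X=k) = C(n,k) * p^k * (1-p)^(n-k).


C(4,1) = 4
p^1 = 0.222000
(1-p)^3 = 0.470911
P = 4 * 0.222000 * 0.470911 = 0.4182

P(X=1) = 0.4182


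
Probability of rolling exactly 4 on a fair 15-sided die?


Favorable outcomes (roll = 4): 1
Total outcomes = 15
P = 1/15 = 0.0667

P = 0.0667


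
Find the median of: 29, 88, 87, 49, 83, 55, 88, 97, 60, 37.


Sorted: 29, 37, 49, 55, 60, 83, 87, 88, 88, 97
n = 10 (even)
Middle values: 60 and 83
Median = (60+83)/2 = 71.5000

Median = 71.5000


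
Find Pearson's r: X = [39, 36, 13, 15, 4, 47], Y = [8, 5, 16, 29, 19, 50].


Mean X = 25.6667, Mean Y = 21.1667
SD X = 15.723302, SD Y = 15.048994
Cov = 50.222222
r = 50.222222/(15.723302*15.048994) = 0.2122

r = 0.2122


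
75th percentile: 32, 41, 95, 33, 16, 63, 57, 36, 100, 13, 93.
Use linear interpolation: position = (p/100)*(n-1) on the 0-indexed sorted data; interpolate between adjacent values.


Sorted: 13, 16, 32, 33, 36, 41, 57, 63, 93, 95, 100
n = 11
Index = 75/100 * 10 = 7.5000
Lower = data[7] = 63, Upper = data[8] = 93
P75 = 63 + 0.5000*(30) = 78.0000

P75 = 78.0000


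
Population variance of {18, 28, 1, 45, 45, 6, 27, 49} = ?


Mean = 27.3750
Squared deviations: 87.8906, 0.3906, 695.6406, 310.6406, 310.6406, 456.8906, 0.1406, 467.6406
Sum = 2329.8750
Variance = 2329.8750/8 = 291.2344

Variance = 291.2344


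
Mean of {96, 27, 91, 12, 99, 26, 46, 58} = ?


Sum = 96 + 27 + 91 + 12 + 99 + 26 + 46 + 58 = 455
n = 8
Mean = 455/8 = 56.8750

Mean = 56.8750


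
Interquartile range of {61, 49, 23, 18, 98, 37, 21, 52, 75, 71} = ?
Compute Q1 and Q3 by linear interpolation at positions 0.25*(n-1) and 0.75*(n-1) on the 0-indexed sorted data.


Sorted: 18, 21, 23, 37, 49, 52, 61, 71, 75, 98
Q1 (25th %ile) = 26.5000
Q3 (75th %ile) = 68.5000
IQR = 68.5000 - 26.5000 = 42.0000

IQR = 42.0000


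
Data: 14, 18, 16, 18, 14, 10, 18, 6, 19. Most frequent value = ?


Frequencies: 6:1, 10:1, 14:2, 16:1, 18:3, 19:1
Max frequency = 3
Mode = 18

Mode = 18


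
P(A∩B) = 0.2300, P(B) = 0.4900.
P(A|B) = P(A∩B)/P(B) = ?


P(A|B) = 0.2300/0.4900 = 0.4694

P(A|B) = 0.4694


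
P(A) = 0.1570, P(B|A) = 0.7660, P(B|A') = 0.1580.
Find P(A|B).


P(B) = P(B|A)*P(A) + P(B|A')*P(A')
= 0.7660*0.1570 + 0.1580*0.8430
= 0.120262 + 0.133194 = 0.253456
P(A|B) = 0.120262/0.253456 = 0.4745

P(A|B) = 0.4745


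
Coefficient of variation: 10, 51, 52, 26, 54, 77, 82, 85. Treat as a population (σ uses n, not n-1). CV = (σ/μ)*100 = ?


Mean = 54.6250
SD = 25.0097
CV = (25.0097/54.6250)*100 = 45.7843%

CV = 45.7843%


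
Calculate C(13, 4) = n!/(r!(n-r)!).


C(13,4) = 13!/(4! × 9!)
= 6227020800/(24 × 362880)
= 715

C(13,4) = 715


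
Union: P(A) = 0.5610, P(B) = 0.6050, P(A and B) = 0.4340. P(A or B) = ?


P(A∪B) = 0.5610 + 0.6050 - 0.4340
= 1.1660 - 0.4340
= 0.7320

P(A∪B) = 0.7320


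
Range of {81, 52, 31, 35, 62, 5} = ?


Max = 81, Min = 5
Range = 81 - 5 = 76

Range = 76


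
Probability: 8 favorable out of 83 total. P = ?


P = 8/83 = 0.0964

P = 0.0964


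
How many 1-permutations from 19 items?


P(19,1) = 19!/18!
= 121645100408832000/6402373705728000
= 19

P(19,1) = 19


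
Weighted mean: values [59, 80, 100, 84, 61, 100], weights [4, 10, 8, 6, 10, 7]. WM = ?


Numerator = 59*4 + 80*10 + 100*8 + 84*6 + 61*10 + 100*7 = 3650
Denominator = 4 + 10 + 8 + 6 + 10 + 7 = 45
WM = 3650/45 = 81.1111

WM = 81.1111


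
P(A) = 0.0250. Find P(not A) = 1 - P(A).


P(not A) = 1 - 0.0250 = 0.9750

P(not A) = 0.9750


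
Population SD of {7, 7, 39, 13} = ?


Mean = 16.5000
Variance = 174.7500
SD = sqrt(174.7500) = 13.2193

SD = 13.2193


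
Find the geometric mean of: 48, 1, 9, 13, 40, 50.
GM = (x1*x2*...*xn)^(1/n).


Product = 48 × 1 × 9 × 13 × 40 × 50 = 11232000
GM = 11232000^(1/6) = 14.9650

GM = 14.9650


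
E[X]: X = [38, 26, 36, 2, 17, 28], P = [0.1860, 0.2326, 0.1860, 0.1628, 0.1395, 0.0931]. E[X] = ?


E[X] = 38*0.1860 + 26*0.2326 + 36*0.1860 + 2*0.1628 + 17*0.1395 + 28*0.0931
= 7.0680 + 6.0476 + 6.6960 + 0.3256 + 2.3715 + 2.6068
= 25.1155

E[X] = 25.1155


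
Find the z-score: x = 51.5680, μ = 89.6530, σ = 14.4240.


z = (51.5680 - 89.6530)/14.4240
= -38.0850/14.4240
= -2.6404

z = -2.6404


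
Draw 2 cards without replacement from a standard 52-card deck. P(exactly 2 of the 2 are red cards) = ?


Hypergeometric: P(X=2) = C(26,2)·C(26,0) / C(52,2)
= 325 × 1 / 1326
= 325/1326 = 0.2451

P = 0.2451


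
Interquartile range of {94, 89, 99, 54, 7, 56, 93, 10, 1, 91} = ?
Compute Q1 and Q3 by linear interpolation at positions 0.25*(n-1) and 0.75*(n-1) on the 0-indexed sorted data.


Sorted: 1, 7, 10, 54, 56, 89, 91, 93, 94, 99
Q1 (25th %ile) = 21.0000
Q3 (75th %ile) = 92.5000
IQR = 92.5000 - 21.0000 = 71.5000

IQR = 71.5000


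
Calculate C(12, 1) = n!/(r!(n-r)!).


C(12,1) = 12!/(1! × 11!)
= 479001600/(1 × 39916800)
= 12

C(12,1) = 12


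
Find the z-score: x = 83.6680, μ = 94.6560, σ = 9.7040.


z = (83.6680 - 94.6560)/9.7040
= -10.9880/9.7040
= -1.1323

z = -1.1323


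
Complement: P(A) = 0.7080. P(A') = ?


P(not A) = 1 - 0.7080 = 0.2920

P(not A) = 0.2920


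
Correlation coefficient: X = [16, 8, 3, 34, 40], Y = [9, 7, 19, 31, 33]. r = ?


Mean X = 20.2000, Mean Y = 19.8000
SD X = 14.455449, SD Y = 10.777755
Cov = 126.240000
r = 126.240000/(14.455449*10.777755) = 0.8103

r = 0.8103


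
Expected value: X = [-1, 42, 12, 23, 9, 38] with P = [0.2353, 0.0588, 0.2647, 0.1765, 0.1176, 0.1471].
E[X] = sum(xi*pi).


E[X] = -1*0.2353 + 42*0.0588 + 12*0.2647 + 23*0.1765 + 9*0.1176 + 38*0.1471
= -0.2353 + 2.4696 + 3.1764 + 4.0595 + 1.0584 + 5.5898
= 16.1184

E[X] = 16.1184


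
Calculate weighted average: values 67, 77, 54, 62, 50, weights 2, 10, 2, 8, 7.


Numerator = 67*2 + 77*10 + 54*2 + 62*8 + 50*7 = 1858
Denominator = 2 + 10 + 2 + 8 + 7 = 29
WM = 1858/29 = 64.0690

WM = 64.0690


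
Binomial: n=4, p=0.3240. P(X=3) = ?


C(4,3) = 4
p^3 = 0.034012
(1-p)^1 = 0.676000
P = 4 * 0.034012 * 0.676000 = 0.0920

P(X=3) = 0.0920


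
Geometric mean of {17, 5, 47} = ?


Product = 17 × 5 × 47 = 3995
GM = 3995^(1/3) = 15.8674

GM = 15.8674


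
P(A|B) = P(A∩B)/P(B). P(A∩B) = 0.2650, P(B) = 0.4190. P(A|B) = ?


P(A|B) = 0.2650/0.4190 = 0.6325

P(A|B) = 0.6325


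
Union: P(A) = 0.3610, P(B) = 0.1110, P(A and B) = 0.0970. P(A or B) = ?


P(A∪B) = 0.3610 + 0.1110 - 0.0970
= 0.4720 - 0.0970
= 0.3750

P(A∪B) = 0.3750


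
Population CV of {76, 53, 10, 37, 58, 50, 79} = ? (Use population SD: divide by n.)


Mean = 51.8571
SD = 21.8268
CV = (21.8268/51.8571)*100 = 42.0902%

CV = 42.0902%


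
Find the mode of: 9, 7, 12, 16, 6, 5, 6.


Frequencies: 5:1, 6:2, 7:1, 9:1, 12:1, 16:1
Max frequency = 2
Mode = 6

Mode = 6


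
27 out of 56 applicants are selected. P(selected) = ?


P = 27/56 = 0.4821

P = 0.4821


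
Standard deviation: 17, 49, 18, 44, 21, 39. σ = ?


Mean = 31.3333
Variance = 170.2222
SD = sqrt(170.2222) = 13.0469

SD = 13.0469


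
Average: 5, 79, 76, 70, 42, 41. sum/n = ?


Sum = 5 + 79 + 76 + 70 + 42 + 41 = 313
n = 6
Mean = 313/6 = 52.1667

Mean = 52.1667


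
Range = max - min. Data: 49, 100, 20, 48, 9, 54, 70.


Max = 100, Min = 9
Range = 100 - 9 = 91

Range = 91


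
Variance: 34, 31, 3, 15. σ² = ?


Mean = 20.7500
Squared deviations: 175.5625, 105.0625, 315.0625, 33.0625
Sum = 628.7500
Variance = 628.7500/4 = 157.1875

Variance = 157.1875


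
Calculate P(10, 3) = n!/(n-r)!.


P(10,3) = 10!/7!
= 3628800/5040
= 720

P(10,3) = 720


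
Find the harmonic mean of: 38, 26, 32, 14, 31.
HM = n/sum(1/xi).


Sum of reciprocals = 1/38 + 1/26 + 1/32 + 1/14 + 1/31 = 0.199714
HM = 5/0.199714 = 25.0358

HM = 25.0358


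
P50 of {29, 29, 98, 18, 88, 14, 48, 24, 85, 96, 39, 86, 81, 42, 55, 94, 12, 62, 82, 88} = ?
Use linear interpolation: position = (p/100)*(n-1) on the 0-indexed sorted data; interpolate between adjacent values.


Sorted: 12, 14, 18, 24, 29, 29, 39, 42, 48, 55, 62, 81, 82, 85, 86, 88, 88, 94, 96, 98
n = 20
Index = 50/100 * 19 = 9.5000
Lower = data[9] = 55, Upper = data[10] = 62
P50 = 55 + 0.5000*(7) = 58.5000

P50 = 58.5000


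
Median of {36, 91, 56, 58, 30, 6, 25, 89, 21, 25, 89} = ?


Sorted: 6, 21, 25, 25, 30, 36, 56, 58, 89, 89, 91
n = 11 (odd)
Middle value = 36

Median = 36


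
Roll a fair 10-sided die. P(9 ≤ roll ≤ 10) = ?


Favorable outcomes (9 ≤ roll ≤ 10): 2
Total outcomes = 10
P = 2/10 = 0.2000

P = 0.2000


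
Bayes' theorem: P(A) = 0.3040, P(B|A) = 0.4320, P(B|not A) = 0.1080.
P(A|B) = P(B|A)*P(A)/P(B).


P(B) = P(B|A)*P(A) + P(B|A')*P(A')
= 0.4320*0.3040 + 0.1080*0.6960
= 0.131328 + 0.075168 = 0.206496
P(A|B) = 0.131328/0.206496 = 0.6360

P(A|B) = 0.6360


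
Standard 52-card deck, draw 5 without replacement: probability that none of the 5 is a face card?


P(no face cards) = (40/52) × (39/51) × (38/50) × (37/49) × (36/48)
= 0.2532

P = 0.2532


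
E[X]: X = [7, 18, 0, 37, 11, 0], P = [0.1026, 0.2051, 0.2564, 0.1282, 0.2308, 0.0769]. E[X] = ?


E[X] = 7*0.1026 + 18*0.2051 + 0*0.2564 + 37*0.1282 + 11*0.2308 + 0*0.0769
= 0.7182 + 3.6918 + 0 + 4.7434 + 2.5388 + 0
= 11.6922

E[X] = 11.6922


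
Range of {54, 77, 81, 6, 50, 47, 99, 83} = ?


Max = 99, Min = 6
Range = 99 - 6 = 93

Range = 93


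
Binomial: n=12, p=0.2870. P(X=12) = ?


C(12,12) = 1
p^12 = 3.123077e-07
(1-p)^0 = 1.000000
P = 1 * 3.123077e-07 * 1.000000 = 3.1231e-07

P(X=12) = 3.1231e-07


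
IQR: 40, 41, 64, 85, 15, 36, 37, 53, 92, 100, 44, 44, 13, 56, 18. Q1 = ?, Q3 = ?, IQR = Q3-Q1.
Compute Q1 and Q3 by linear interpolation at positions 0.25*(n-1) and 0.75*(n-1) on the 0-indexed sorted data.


Sorted: 13, 15, 18, 36, 37, 40, 41, 44, 44, 53, 56, 64, 85, 92, 100
Q1 (25th %ile) = 36.5000
Q3 (75th %ile) = 60.0000
IQR = 60.0000 - 36.5000 = 23.5000

IQR = 23.5000


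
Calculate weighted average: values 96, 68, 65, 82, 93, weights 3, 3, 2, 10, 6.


Numerator = 96*3 + 68*3 + 65*2 + 82*10 + 93*6 = 2000
Denominator = 3 + 3 + 2 + 10 + 6 = 24
WM = 2000/24 = 83.3333

WM = 83.3333


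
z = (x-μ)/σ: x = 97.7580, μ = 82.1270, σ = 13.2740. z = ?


z = (97.7580 - 82.1270)/13.2740
= 15.6310/13.2740
= 1.1776

z = 1.1776


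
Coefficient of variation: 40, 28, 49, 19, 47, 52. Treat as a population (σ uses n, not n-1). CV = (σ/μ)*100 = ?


Mean = 39.1667
SD = 11.9362
CV = (11.9362/39.1667)*100 = 30.4753%

CV = 30.4753%


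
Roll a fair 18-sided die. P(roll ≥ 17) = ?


Favorable outcomes (roll ≥ 17): 2
Total outcomes = 18
P = 2/18 = 0.1111

P = 0.1111


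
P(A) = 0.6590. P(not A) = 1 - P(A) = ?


P(not A) = 1 - 0.6590 = 0.3410

P(not A) = 0.3410


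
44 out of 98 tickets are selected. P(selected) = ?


P = 44/98 = 0.4490

P = 0.4490


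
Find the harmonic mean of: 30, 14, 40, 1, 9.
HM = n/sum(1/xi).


Sum of reciprocals = 1/30 + 1/14 + 1/40 + 1/1 + 1/9 = 1.240873
HM = 5/1.240873 = 4.0294

HM = 4.0294


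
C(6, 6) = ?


C(6,6) = 6!/(6! × 0!)
= 720/(720 × 1)
= 1

C(6,6) = 1


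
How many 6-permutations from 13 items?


P(13,6) = 13!/7!
= 6227020800/5040
= 1235520

P(13,6) = 1235520


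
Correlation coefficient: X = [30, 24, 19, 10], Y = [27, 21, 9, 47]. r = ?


Mean X = 20.7500, Mean Y = 26.0000
SD X = 7.327175, SD Y = 13.747727
Cov = -50.750000
r = -50.750000/(7.327175*13.747727) = -0.5038

r = -0.5038


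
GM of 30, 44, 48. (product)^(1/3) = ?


Product = 30 × 44 × 48 = 63360
GM = 63360^(1/3) = 39.8662

GM = 39.8662


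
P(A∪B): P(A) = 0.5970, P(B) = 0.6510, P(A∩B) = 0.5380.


P(A∪B) = 0.5970 + 0.6510 - 0.5380
= 1.2480 - 0.5380
= 0.7100

P(A∪B) = 0.7100


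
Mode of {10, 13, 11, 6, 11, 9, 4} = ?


Frequencies: 4:1, 6:1, 9:1, 10:1, 11:2, 13:1
Max frequency = 2
Mode = 11

Mode = 11


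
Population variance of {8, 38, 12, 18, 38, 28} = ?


Mean = 23.6667
Squared deviations: 245.4444, 205.4444, 136.1111, 32.1111, 205.4444, 18.7778
Sum = 843.3333
Variance = 843.3333/6 = 140.5556

Variance = 140.5556


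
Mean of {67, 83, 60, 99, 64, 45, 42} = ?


Sum = 67 + 83 + 60 + 99 + 64 + 45 + 42 = 460
n = 7
Mean = 460/7 = 65.7143

Mean = 65.7143


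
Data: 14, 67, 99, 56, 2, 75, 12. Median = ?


Sorted: 2, 12, 14, 56, 67, 75, 99
n = 7 (odd)
Middle value = 56

Median = 56


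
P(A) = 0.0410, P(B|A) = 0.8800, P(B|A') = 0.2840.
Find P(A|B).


P(B) = P(B|A)*P(A) + P(B|A')*P(A')
= 0.8800*0.0410 + 0.2840*0.9590
= 0.036080 + 0.272356 = 0.308436
P(A|B) = 0.036080/0.308436 = 0.1170

P(A|B) = 0.1170


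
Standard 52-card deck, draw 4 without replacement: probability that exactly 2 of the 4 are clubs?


Hypergeometric: P(X=2) = C(13,2)·C(39,2) / C(52,4)
= 78 × 741 / 270725
= 57798/270725 = 0.2135

P = 0.2135


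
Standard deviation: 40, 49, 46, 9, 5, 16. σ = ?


Mean = 27.5000
Variance = 323.5833
SD = sqrt(323.5833) = 17.9884

SD = 17.9884


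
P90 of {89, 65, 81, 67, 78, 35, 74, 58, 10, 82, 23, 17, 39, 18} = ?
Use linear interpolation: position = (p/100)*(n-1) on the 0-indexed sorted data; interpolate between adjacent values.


Sorted: 10, 17, 18, 23, 35, 39, 58, 65, 67, 74, 78, 81, 82, 89
n = 14
Index = 90/100 * 13 = 11.7000
Lower = data[11] = 81, Upper = data[12] = 82
P90 = 81 + 0.7000*(1) = 81.7000

P90 = 81.7000


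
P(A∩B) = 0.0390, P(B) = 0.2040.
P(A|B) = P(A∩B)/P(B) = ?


P(A|B) = 0.0390/0.2040 = 0.1912

P(A|B) = 0.1912


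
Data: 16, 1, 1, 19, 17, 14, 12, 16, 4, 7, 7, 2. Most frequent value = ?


Frequencies: 1:2, 2:1, 4:1, 7:2, 12:1, 14:1, 16:2, 17:1, 19:1
Max frequency = 2
Mode = 1, 7, 16

Mode = 1, 7, 16


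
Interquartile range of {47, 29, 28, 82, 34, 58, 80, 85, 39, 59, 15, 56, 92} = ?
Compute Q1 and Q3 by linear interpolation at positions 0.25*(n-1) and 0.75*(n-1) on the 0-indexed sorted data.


Sorted: 15, 28, 29, 34, 39, 47, 56, 58, 59, 80, 82, 85, 92
Q1 (25th %ile) = 34.0000
Q3 (75th %ile) = 80.0000
IQR = 80.0000 - 34.0000 = 46.0000

IQR = 46.0000


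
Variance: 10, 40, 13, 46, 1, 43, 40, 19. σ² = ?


Mean = 26.5000
Squared deviations: 272.2500, 182.2500, 182.2500, 380.2500, 650.2500, 272.2500, 182.2500, 56.2500
Sum = 2178.0000
Variance = 2178.0000/8 = 272.2500

Variance = 272.2500


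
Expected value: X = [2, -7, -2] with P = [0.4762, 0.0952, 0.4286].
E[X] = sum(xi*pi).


E[X] = 2*0.4762 - 7*0.0952 - 2*0.4286
= 0.9524 - 0.6664 - 0.8572
= -0.5712

E[X] = -0.5712


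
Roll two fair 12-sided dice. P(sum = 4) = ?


Total outcomes = 12×12 = 144
Favorable (sum = 4): 3
P = 3/144 = 0.0208

P = 0.0208


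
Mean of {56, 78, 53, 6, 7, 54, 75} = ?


Sum = 56 + 78 + 53 + 6 + 7 + 54 + 75 = 329
n = 7
Mean = 329/7 = 47.0000

Mean = 47.0000


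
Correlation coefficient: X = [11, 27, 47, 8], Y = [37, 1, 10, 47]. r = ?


Mean X = 23.2500, Mean Y = 23.7500
SD X = 15.497984, SD Y = 18.859679
Cov = -232.187500
r = -232.187500/(15.497984*18.859679) = -0.7944

r = -0.7944


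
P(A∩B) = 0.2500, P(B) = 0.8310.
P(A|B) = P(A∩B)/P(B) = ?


P(A|B) = 0.2500/0.8310 = 0.3008

P(A|B) = 0.3008


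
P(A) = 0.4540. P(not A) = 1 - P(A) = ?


P(not A) = 1 - 0.4540 = 0.5460

P(not A) = 0.5460


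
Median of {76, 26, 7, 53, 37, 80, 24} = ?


Sorted: 7, 24, 26, 37, 53, 76, 80
n = 7 (odd)
Middle value = 37

Median = 37


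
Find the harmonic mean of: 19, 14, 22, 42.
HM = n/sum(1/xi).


Sum of reciprocals = 1/19 + 1/14 + 1/22 + 1/42 = 0.193324
HM = 4/0.193324 = 20.6906

HM = 20.6906


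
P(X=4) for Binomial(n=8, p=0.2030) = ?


C(8,4) = 70
p^4 = 0.001698
(1-p)^4 = 0.403490
P = 70 * 0.001698 * 0.403490 = 0.0480

P(X=4) = 0.0480


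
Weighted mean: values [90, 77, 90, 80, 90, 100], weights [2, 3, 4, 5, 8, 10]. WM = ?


Numerator = 90*2 + 77*3 + 90*4 + 80*5 + 90*8 + 100*10 = 2891
Denominator = 2 + 3 + 4 + 5 + 8 + 10 = 32
WM = 2891/32 = 90.3438

WM = 90.3438


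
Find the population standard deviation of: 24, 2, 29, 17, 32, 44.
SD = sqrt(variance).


Mean = 24.6667
Variance = 169.8889
SD = sqrt(169.8889) = 13.0341

SD = 13.0341


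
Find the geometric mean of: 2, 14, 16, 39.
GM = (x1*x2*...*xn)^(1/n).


Product = 2 × 14 × 16 × 39 = 17472
GM = 17472^(1/4) = 11.4970

GM = 11.4970


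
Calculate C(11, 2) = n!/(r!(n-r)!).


C(11,2) = 11!/(2! × 9!)
= 39916800/(2 × 362880)
= 55

C(11,2) = 55


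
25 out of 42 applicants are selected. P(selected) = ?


P = 25/42 = 0.5952

P = 0.5952


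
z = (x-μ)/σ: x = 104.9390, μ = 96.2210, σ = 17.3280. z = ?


z = (104.9390 - 96.2210)/17.3280
= 8.7180/17.3280
= 0.5031

z = 0.5031


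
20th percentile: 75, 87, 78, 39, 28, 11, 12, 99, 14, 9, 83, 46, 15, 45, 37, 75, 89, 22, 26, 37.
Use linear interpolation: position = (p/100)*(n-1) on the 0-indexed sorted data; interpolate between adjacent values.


Sorted: 9, 11, 12, 14, 15, 22, 26, 28, 37, 37, 39, 45, 46, 75, 75, 78, 83, 87, 89, 99
n = 20
Index = 20/100 * 19 = 3.8000
Lower = data[3] = 14, Upper = data[4] = 15
P20 = 14 + 0.8000*(1) = 14.8000

P20 = 14.8000


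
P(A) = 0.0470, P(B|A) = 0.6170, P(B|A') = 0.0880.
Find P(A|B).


P(B) = P(B|A)*P(A) + P(B|A')*P(A')
= 0.6170*0.0470 + 0.0880*0.9530
= 0.028999 + 0.083864 = 0.112863
P(A|B) = 0.028999/0.112863 = 0.2569

P(A|B) = 0.2569


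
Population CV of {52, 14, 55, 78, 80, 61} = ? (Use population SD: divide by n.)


Mean = 56.6667
SD = 21.8454
CV = (21.8454/56.6667)*100 = 38.5507%

CV = 38.5507%
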